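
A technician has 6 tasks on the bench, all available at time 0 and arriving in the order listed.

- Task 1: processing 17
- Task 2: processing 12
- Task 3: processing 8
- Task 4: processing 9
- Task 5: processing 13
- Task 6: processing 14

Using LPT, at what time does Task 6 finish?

31

LPT (decreasing processing time): Task 1 Task 6 Task 5 Task 2 Task 4 Task 3.
Task 1: 0→17
Task 6: 17→31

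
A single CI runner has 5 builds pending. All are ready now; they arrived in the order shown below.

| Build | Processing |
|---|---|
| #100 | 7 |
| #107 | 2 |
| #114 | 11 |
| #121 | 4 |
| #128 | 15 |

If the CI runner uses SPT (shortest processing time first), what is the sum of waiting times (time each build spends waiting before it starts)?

SPT (increasing processing time): #107 #121 #100 #114 #128.
#107: waits 0, runs 0→2
#121: waits 2, runs 2→6
#100: waits 6, runs 6→13
#114: waits 13, runs 13→24
#128: waits 24, runs 24→39
Sum = 0+2+6+13+24 = 45.

45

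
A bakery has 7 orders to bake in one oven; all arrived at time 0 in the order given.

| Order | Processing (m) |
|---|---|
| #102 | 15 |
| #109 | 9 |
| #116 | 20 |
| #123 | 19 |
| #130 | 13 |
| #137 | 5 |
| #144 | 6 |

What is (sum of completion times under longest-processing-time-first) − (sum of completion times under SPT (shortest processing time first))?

LPT (decreasing processing time): #116 #123 #102 #130 #109 #144 #137.
#116: 0→20
#123: 20→39
#102: 39→54
#130: 54→67
#109: 67→76
#144: 76→82
#137: 82→87
Sum = 20+39+54+67+76+82+87 = 425.
SPT (increasing processing time): #137 #144 #109 #130 #102 #123 #116.
#137: 0→5
#144: 5→11
#109: 11→20
#130: 20→33
#102: 33→48
#123: 48→67
#116: 67→87
Sum = 5+11+20+33+48+67+87 = 271.
Difference = 425 − 271 = 154.

154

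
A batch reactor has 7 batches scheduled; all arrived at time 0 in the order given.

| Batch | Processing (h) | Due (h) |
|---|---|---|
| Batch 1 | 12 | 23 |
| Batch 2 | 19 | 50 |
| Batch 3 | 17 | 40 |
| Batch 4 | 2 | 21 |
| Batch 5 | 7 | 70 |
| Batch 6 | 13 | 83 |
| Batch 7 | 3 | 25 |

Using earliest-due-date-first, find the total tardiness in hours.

3

EDD (increasing due date): Batch 4 Batch 1 Batch 7 Batch 3 Batch 2 Batch 5 Batch 6.
Batch 4: 0→2, due 21, tardiness 0
Batch 1: 2→14, due 23, tardiness 0
Batch 7: 14→17, due 25, tardiness 0
Batch 3: 17→34, due 40, tardiness 0
Batch 2: 34→53, due 50, tardiness 3
Batch 5: 53→60, due 70, tardiness 0
Batch 6: 60→73, due 83, tardiness 0
Sum = 0+0+0+0+3+0+0 = 3.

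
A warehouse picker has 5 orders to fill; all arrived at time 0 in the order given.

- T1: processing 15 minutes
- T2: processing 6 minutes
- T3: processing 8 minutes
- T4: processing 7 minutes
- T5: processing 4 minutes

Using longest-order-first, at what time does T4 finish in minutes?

30

LPT (decreasing processing time): T1 T3 T4 T2 T5.
T1: 0→15
T3: 15→23
T4: 23→30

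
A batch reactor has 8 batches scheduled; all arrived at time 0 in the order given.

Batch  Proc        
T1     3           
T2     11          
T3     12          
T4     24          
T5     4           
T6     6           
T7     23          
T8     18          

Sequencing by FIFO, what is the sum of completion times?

391

FIFO (arrival order): T1 T2 T3 T4 T5 T6 T7 T8.
T1: 0→3
T2: 3→14
T3: 14→26
T4: 26→50
T5: 50→54
T6: 54→60
T7: 60→83
T8: 83→101
Sum = 3+14+26+50+54+60+83+101 = 391.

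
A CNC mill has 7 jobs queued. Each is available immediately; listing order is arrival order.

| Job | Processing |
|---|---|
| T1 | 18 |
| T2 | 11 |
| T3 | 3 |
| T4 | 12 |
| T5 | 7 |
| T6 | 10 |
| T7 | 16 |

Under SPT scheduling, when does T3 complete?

SPT (increasing processing time): T3 T5 T6 T2 T4 T7 T1.
T3: 0→3

3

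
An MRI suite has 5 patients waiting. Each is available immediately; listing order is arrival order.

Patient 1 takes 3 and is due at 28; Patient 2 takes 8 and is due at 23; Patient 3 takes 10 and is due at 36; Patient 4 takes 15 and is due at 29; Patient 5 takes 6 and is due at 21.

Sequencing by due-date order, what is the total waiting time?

69

EDD (increasing due date): Patient 5 Patient 2 Patient 1 Patient 4 Patient 3.
Patient 5: waits 0, runs 0→6
Patient 2: waits 6, runs 6→14
Patient 1: waits 14, runs 14→17
Patient 4: waits 17, runs 17→32
Patient 3: waits 32, runs 32→42
Sum = 0+6+14+17+32 = 69.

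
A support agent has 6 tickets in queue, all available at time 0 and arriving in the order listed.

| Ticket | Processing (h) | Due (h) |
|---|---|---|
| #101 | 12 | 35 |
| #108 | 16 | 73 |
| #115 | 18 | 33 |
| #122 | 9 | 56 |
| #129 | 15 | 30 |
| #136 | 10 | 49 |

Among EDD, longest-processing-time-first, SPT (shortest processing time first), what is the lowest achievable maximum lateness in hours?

EDD (increasing due date): #129 #115 #101 #136 #122 #108.
#129: 0→15, due 30, lateness -15
#115: 15→33, due 33, lateness 0
#101: 33→45, due 35, lateness 10
#136: 45→55, due 49, lateness 6
#122: 55→64, due 56, lateness 8
#108: 64→80, due 73, lateness 7
Maximum = 10.
LPT (decreasing processing time): #115 #108 #129 #101 #136 #122.
#115: 0→18, due 33, lateness -15
#108: 18→34, due 73, lateness -39
#129: 34→49, due 30, lateness 19
#101: 49→61, due 35, lateness 26
#136: 61→71, due 49, lateness 22
#122: 71→80, due 56, lateness 24
Maximum = 26.
SPT (increasing processing time): #122 #136 #101 #129 #108 #115.
#122: 0→9, due 56, lateness -47
#136: 9→19, due 49, lateness -30
#101: 19→31, due 35, lateness -4
#129: 31→46, due 30, lateness 16
#108: 46→62, due 73, lateness -11
#115: 62→80, due 33, lateness 47
Maximum = 47.
EDD 10, LPT 26, SPT 47 → minimum 10.

10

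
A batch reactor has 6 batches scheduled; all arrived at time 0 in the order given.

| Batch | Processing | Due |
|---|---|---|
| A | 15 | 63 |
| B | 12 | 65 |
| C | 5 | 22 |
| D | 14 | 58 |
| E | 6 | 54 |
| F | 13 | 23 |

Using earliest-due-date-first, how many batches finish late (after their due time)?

EDD (increasing due date): C F E D A B.
C: 0→5, due 22, tardiness 0
F: 5→18, due 23, tardiness 0
E: 18→24, due 54, tardiness 0
D: 24→38, due 58, tardiness 0
A: 38→53, due 63, tardiness 0
B: 53→65, due 65, tardiness 0
Late batches: 0.

0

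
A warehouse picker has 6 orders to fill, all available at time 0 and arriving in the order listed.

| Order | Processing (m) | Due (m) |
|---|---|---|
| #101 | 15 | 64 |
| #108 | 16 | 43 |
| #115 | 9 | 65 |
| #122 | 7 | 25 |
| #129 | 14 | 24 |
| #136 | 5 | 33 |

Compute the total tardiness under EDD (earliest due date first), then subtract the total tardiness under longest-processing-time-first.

EDD (increasing due date): #129 #122 #136 #108 #101 #115.
#129: 0→14, due 24, tardiness 0
#122: 14→21, due 25, tardiness 0
#136: 21→26, due 33, tardiness 0
#108: 26→42, due 43, tardiness 0
#101: 42→57, due 64, tardiness 0
#115: 57→66, due 65, tardiness 1
Sum = 0+0+0+0+0+1 = 1.
LPT (decreasing processing time): #108 #101 #129 #115 #122 #136.
#108: 0→16, due 43, tardiness 0
#101: 16→31, due 64, tardiness 0
#129: 31→45, due 24, tardiness 21
#115: 45→54, due 65, tardiness 0
#122: 54→61, due 25, tardiness 36
#136: 61→66, due 33, tardiness 33
Sum = 0+0+21+0+36+33 = 90.
Difference = 1 − 90 = -89.

-89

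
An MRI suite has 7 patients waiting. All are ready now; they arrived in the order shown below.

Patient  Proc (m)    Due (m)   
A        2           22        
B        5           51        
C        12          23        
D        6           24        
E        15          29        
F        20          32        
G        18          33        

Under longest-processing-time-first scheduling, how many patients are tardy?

6

LPT (decreasing processing time): F G E C D B A.
F: 0→20, due 32, tardiness 0
G: 20→38, due 33, tardiness 5
E: 38→53, due 29, tardiness 24
C: 53→65, due 23, tardiness 42
D: 65→71, due 24, tardiness 47
B: 71→76, due 51, tardiness 25
A: 76→78, due 22, tardiness 56
Late patients: 6.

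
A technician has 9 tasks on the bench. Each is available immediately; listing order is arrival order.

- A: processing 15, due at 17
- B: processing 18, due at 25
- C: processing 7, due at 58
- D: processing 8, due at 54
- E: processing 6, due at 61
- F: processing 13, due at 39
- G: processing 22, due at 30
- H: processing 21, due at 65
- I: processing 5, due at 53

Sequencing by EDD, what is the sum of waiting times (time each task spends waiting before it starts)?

507

EDD (increasing due date): A B G F I D C E H.
A: waits 0, runs 0→15
B: waits 15, runs 15→33
G: waits 33, runs 33→55
F: waits 55, runs 55→68
I: waits 68, runs 68→73
D: waits 73, runs 73→81
C: waits 81, runs 81→88
E: waits 88, runs 88→94
H: waits 94, runs 94→115
Sum = 0+15+33+55+68+73+81+88+94 = 507.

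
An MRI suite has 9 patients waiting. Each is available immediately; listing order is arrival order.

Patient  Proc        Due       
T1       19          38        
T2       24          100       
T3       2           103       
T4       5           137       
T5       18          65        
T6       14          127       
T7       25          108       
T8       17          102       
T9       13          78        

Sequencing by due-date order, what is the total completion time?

EDD (increasing due date): T1 T5 T9 T2 T8 T3 T7 T6 T4.
T1: 0→19
T5: 19→37
T9: 37→50
T2: 50→74
T8: 74→91
T3: 91→93
T7: 93→118
T6: 118→132
T4: 132→137
Sum = 19+37+50+74+91+93+118+132+137 = 751.

751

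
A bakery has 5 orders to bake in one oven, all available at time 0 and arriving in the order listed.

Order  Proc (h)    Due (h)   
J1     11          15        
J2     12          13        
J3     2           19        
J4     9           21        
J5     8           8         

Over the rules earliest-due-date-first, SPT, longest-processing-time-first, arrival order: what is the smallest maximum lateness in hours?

21

EDD (increasing due date): J5 J2 J1 J3 J4.
J5: 0→8, due 8, lateness 0
J2: 8→20, due 13, lateness 7
J1: 20→31, due 15, lateness 16
J3: 31→33, due 19, lateness 14
J4: 33→42, due 21, lateness 21
Maximum = 21.
SPT (increasing processing time): J3 J5 J4 J1 J2.
J3: 0→2, due 19, lateness -17
J5: 2→10, due 8, lateness 2
J4: 10→19, due 21, lateness -2
J1: 19→30, due 15, lateness 15
J2: 30→42, due 13, lateness 29
Maximum = 29.
LPT (decreasing processing time): J2 J1 J4 J5 J3.
J2: 0→12, due 13, lateness -1
J1: 12→23, due 15, lateness 8
J4: 23→32, due 21, lateness 11
J5: 32→40, due 8, lateness 32
J3: 40→42, due 19, lateness 23
Maximum = 32.
FIFO (arrival order): J1 J2 J3 J4 J5.
J1: 0→11, due 15, lateness -4
J2: 11→23, due 13, lateness 10
J3: 23→25, due 19, lateness 6
J4: 25→34, due 21, lateness 13
J5: 34→42, due 8, lateness 34
Maximum = 34.
EDD 21, SPT 29, LPT 32, FIFO 34 → minimum 21.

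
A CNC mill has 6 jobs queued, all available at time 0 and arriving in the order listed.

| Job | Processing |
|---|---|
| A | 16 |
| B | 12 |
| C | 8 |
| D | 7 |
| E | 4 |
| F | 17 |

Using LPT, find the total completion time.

LPT (decreasing processing time): F A B C D E.
F: 0→17
A: 17→33
B: 33→45
C: 45→53
D: 53→60
E: 60→64
Sum = 17+33+45+53+60+64 = 272.

272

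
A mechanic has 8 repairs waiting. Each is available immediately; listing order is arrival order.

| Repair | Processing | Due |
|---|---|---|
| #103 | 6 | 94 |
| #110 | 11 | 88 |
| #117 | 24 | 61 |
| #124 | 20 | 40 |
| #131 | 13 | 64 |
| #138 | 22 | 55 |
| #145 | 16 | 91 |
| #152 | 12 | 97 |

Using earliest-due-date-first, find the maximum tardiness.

27

EDD (increasing due date): #124 #138 #117 #131 #110 #145 #103 #152.
#124: 0→20, due 40, tardiness 0
#138: 20→42, due 55, tardiness 0
#117: 42→66, due 61, tardiness 5
#131: 66→79, due 64, tardiness 15
#110: 79→90, due 88, tardiness 2
#145: 90→106, due 91, tardiness 15
#103: 106→112, due 94, tardiness 18
#152: 112→124, due 97, tardiness 27
Maximum = 27.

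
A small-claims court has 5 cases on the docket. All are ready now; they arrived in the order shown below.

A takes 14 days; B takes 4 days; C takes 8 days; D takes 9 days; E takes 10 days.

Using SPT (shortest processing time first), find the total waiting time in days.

68

SPT (increasing processing time): B C D E A.
B: waits 0, runs 0→4
C: waits 4, runs 4→12
D: waits 12, runs 12→21
E: waits 21, runs 21→31
A: waits 31, runs 31→45
Sum = 0+4+12+21+31 = 68.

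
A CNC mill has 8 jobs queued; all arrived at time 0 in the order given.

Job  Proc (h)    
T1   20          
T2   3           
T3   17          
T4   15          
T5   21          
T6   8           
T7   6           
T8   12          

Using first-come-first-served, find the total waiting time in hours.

FIFO (arrival order): T1 T2 T3 T4 T5 T6 T7 T8.
T1: waits 0, runs 0→20
T2: waits 20, runs 20→23
T3: waits 23, runs 23→40
T4: waits 40, runs 40→55
T5: waits 55, runs 55→76
T6: waits 76, runs 76→84
T7: waits 84, runs 84→90
T8: waits 90, runs 90→102
Sum = 0+20+23+40+55+76+84+90 = 388.

388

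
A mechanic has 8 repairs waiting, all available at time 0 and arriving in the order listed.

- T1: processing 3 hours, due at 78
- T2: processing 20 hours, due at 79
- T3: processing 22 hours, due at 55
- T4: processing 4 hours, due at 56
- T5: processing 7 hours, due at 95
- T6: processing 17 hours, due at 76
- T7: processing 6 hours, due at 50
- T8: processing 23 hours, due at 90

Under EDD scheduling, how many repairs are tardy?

EDD (increasing due date): T7 T3 T4 T6 T1 T2 T8 T5.
T7: 0→6, due 50, tardiness 0
T3: 6→28, due 55, tardiness 0
T4: 28→32, due 56, tardiness 0
T6: 32→49, due 76, tardiness 0
T1: 49→52, due 78, tardiness 0
T2: 52→72, due 79, tardiness 0
T8: 72→95, due 90, tardiness 5
T5: 95→102, due 95, tardiness 7
Late repairs: 2.

2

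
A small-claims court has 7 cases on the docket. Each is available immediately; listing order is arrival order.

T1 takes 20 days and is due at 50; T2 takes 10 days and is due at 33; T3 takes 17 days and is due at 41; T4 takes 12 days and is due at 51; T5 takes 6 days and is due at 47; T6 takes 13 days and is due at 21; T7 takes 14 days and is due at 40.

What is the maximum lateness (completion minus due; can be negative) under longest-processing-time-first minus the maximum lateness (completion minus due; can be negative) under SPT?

11

LPT (decreasing processing time): T1 T3 T7 T6 T4 T2 T5.
T1: 0→20, due 50, lateness -30
T3: 20→37, due 41, lateness -4
T7: 37→51, due 40, lateness 11
T6: 51→64, due 21, lateness 43
T4: 64→76, due 51, lateness 25
T2: 76→86, due 33, lateness 53
T5: 86→92, due 47, lateness 45
Maximum = 53.
SPT (increasing processing time): T5 T2 T4 T6 T7 T3 T1.
T5: 0→6, due 47, lateness -41
T2: 6→16, due 33, lateness -17
T4: 16→28, due 51, lateness -23
T6: 28→41, due 21, lateness 20
T7: 41→55, due 40, lateness 15
T3: 55→72, due 41, lateness 31
T1: 72→92, due 50, lateness 42
Maximum = 42.
Difference = 53 − 42 = 11.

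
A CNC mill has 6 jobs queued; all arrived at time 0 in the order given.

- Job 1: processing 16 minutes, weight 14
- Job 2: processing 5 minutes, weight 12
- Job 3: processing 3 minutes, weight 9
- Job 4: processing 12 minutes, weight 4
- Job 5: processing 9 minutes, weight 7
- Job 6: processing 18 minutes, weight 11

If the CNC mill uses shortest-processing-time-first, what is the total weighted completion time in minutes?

1681

SPT (increasing processing time): Job 3 Job 2 Job 5 Job 4 Job 1 Job 6.
Job 3: finishes 3, weight 9, w·C = 27
Job 2: finishes 8, weight 12, w·C = 96
Job 5: finishes 17, weight 7, w·C = 119
Job 4: finishes 29, weight 4, w·C = 116
Job 1: finishes 45, weight 14, w·C = 630
Job 6: finishes 63, weight 11, w·C = 693
Sum = 27+96+119+116+630+693 = 1681.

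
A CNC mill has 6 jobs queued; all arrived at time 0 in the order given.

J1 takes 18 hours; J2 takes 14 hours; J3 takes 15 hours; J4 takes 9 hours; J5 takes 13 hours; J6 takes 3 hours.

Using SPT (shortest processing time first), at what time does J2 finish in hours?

SPT (increasing processing time): J6 J4 J5 J2 J3 J1.
J6: 0→3
J4: 3→12
J5: 12→25
J2: 25→39

39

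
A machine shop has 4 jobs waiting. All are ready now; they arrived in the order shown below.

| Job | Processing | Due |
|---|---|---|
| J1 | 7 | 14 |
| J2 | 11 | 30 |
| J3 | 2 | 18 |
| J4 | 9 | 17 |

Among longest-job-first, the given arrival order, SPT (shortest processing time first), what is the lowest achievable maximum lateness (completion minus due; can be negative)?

LPT (decreasing processing time): J2 J4 J1 J3.
J2: 0→11, due 30, lateness -19
J4: 11→20, due 17, lateness 3
J1: 20→27, due 14, lateness 13
J3: 27→29, due 18, lateness 11
Maximum = 13.
FIFO (arrival order): J1 J2 J3 J4.
J1: 0→7, due 14, lateness -7
J2: 7→18, due 30, lateness -12
J3: 18→20, due 18, lateness 2
J4: 20→29, due 17, lateness 12
Maximum = 12.
SPT (increasing processing time): J3 J1 J4 J2.
J3: 0→2, due 18, lateness -16
J1: 2→9, due 14, lateness -5
J4: 9→18, due 17, lateness 1
J2: 18→29, due 30, lateness -1
Maximum = 1.
LPT 13, FIFO 12, SPT 1 → minimum 1.

1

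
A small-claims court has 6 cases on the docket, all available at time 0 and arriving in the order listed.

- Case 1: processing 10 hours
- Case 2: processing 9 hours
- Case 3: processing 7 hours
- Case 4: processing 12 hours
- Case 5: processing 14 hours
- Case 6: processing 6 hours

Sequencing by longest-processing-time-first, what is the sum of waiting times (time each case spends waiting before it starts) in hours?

173

LPT (decreasing processing time): Case 5 Case 4 Case 1 Case 2 Case 3 Case 6.
Case 5: waits 0, runs 0→14
Case 4: waits 14, runs 14→26
Case 1: waits 26, runs 26→36
Case 2: waits 36, runs 36→45
Case 3: waits 45, runs 45→52
Case 6: waits 52, runs 52→58
Sum = 0+14+26+36+45+52 = 173.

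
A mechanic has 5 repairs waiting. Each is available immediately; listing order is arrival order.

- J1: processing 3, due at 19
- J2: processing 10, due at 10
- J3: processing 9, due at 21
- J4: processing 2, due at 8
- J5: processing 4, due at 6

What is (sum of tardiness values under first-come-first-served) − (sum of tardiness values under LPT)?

FIFO (arrival order): J1 J2 J3 J4 J5.
J1: 0→3, due 19, tardiness 0
J2: 3→13, due 10, tardiness 3
J3: 13→22, due 21, tardiness 1
J4: 22→24, due 8, tardiness 16
J5: 24→28, due 6, tardiness 22
Sum = 0+3+1+16+22 = 42.
LPT (decreasing processing time): J2 J3 J5 J1 J4.
J2: 0→10, due 10, tardiness 0
J3: 10→19, due 21, tardiness 0
J5: 19→23, due 6, tardiness 17
J1: 23→26, due 19, tardiness 7
J4: 26→28, due 8, tardiness 20
Sum = 0+0+17+7+20 = 44.
Difference = 42 − 44 = -2.

-2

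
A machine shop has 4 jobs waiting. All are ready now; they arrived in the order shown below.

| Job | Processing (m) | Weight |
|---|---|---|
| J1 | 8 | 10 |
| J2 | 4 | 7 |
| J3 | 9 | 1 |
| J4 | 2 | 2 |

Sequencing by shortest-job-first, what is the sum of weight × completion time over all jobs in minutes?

209

SPT (increasing processing time): J4 J2 J1 J3.
J4: finishes 2, weight 2, w·C = 4
J2: finishes 6, weight 7, w·C = 42
J1: finishes 14, weight 10, w·C = 140
J3: finishes 23, weight 1, w·C = 23
Sum = 4+42+140+23 = 209.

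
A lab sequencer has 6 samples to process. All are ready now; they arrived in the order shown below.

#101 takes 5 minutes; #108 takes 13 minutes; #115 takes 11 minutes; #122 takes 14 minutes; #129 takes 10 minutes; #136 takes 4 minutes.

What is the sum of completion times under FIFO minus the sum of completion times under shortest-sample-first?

FIFO (arrival order): #101 #108 #115 #122 #129 #136.
#101: 0→5
#108: 5→18
#115: 18→29
#122: 29→43
#129: 43→53
#136: 53→57
Sum = 5+18+29+43+53+57 = 205.
SPT (increasing processing time): #136 #101 #129 #115 #108 #122.
#136: 0→4
#101: 4→9
#129: 9→19
#115: 19→30
#108: 30→43
#122: 43→57
Sum = 4+9+19+30+43+57 = 162.
Difference = 205 − 162 = 43.

43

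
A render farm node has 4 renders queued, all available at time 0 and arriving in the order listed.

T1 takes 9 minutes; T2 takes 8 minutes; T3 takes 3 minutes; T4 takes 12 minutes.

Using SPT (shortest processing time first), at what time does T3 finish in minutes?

3

SPT (increasing processing time): T3 T2 T1 T4.
T3: 0→3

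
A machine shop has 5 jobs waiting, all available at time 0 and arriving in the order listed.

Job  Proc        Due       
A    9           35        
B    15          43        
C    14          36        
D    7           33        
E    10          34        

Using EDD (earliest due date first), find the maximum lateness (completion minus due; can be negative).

EDD (increasing due date): D E A C B.
D: 0→7, due 33, lateness -26
E: 7→17, due 34, lateness -17
A: 17→26, due 35, lateness -9
C: 26→40, due 36, lateness 4
B: 40→55, due 43, lateness 12
Maximum = 12.

12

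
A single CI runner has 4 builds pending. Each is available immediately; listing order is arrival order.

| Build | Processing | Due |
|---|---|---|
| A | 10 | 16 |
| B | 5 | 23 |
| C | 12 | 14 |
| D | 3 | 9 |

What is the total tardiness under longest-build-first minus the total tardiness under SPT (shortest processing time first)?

LPT (decreasing processing time): C A B D.
C: 0→12, due 14, tardiness 0
A: 12→22, due 16, tardiness 6
B: 22→27, due 23, tardiness 4
D: 27→30, due 9, tardiness 21
Sum = 0+6+4+21 = 31.
SPT (increasing processing time): D B A C.
D: 0→3, due 9, tardiness 0
B: 3→8, due 23, tardiness 0
A: 8→18, due 16, tardiness 2
C: 18→30, due 14, tardiness 16
Sum = 0+0+2+16 = 18.
Difference = 31 − 18 = 13.

13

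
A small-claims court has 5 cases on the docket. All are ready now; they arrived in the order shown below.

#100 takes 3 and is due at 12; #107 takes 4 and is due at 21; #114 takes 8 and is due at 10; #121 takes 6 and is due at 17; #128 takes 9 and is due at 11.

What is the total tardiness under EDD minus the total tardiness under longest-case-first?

-5

EDD (increasing due date): #114 #128 #100 #121 #107.
#114: 0→8, due 10, tardiness 0
#128: 8→17, due 11, tardiness 6
#100: 17→20, due 12, tardiness 8
#121: 20→26, due 17, tardiness 9
#107: 26→30, due 21, tardiness 9
Sum = 0+6+8+9+9 = 32.
LPT (decreasing processing time): #128 #114 #121 #107 #100.
#128: 0→9, due 11, tardiness 0
#114: 9→17, due 10, tardiness 7
#121: 17→23, due 17, tardiness 6
#107: 23→27, due 21, tardiness 6
#100: 27→30, due 12, tardiness 18
Sum = 0+7+6+6+18 = 37.
Difference = 32 − 37 = -5.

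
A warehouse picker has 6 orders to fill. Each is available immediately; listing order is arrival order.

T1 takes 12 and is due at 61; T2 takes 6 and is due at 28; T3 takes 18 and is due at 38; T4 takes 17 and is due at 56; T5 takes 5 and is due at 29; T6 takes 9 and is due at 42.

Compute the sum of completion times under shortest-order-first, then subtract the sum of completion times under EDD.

-22

SPT (increasing processing time): T5 T2 T6 T1 T4 T3.
T5: 0→5
T2: 5→11
T6: 11→20
T1: 20→32
T4: 32→49
T3: 49→67
Sum = 5+11+20+32+49+67 = 184.
EDD (increasing due date): T2 T5 T3 T6 T4 T1.
T2: 0→6
T5: 6→11
T3: 11→29
T6: 29→38
T4: 38→55
T1: 55→67
Sum = 6+11+29+38+55+67 = 206.
Difference = 184 − 206 = -22.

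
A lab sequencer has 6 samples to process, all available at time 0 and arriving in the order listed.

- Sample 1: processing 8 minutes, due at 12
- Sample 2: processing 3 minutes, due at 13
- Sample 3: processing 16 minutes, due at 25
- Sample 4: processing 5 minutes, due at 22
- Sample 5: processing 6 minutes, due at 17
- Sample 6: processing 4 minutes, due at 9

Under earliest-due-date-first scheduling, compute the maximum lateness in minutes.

17

EDD (increasing due date): Sample 6 Sample 1 Sample 2 Sample 5 Sample 4 Sample 3.
Sample 6: 0→4, due 9, lateness -5
Sample 1: 4→12, due 12, lateness 0
Sample 2: 12→15, due 13, lateness 2
Sample 5: 15→21, due 17, lateness 4
Sample 4: 21→26, due 22, lateness 4
Sample 3: 26→42, due 25, lateness 17
Maximum = 17.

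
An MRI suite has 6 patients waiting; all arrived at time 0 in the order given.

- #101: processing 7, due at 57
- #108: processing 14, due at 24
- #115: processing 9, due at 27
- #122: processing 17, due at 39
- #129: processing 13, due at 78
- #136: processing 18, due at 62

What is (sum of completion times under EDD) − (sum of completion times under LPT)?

EDD (increasing due date): #108 #115 #122 #101 #136 #129.
#108: 0→14
#115: 14→23
#122: 23→40
#101: 40→47
#136: 47→65
#129: 65→78
Sum = 14+23+40+47+65+78 = 267.
LPT (decreasing processing time): #136 #122 #108 #129 #115 #101.
#136: 0→18
#122: 18→35
#108: 35→49
#129: 49→62
#115: 62→71
#101: 71→78
Sum = 18+35+49+62+71+78 = 313.
Difference = 267 − 313 = -46.

-46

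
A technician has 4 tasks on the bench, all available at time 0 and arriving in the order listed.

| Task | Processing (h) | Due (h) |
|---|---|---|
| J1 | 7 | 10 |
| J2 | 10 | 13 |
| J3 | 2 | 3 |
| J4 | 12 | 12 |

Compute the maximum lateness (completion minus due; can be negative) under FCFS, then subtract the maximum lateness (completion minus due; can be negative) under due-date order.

FIFO (arrival order): J1 J2 J3 J4.
J1: 0→7, due 10, lateness -3
J2: 7→17, due 13, lateness 4
J3: 17→19, due 3, lateness 16
J4: 19→31, due 12, lateness 19
Maximum = 19.
EDD (increasing due date): J3 J1 J4 J2.
J3: 0→2, due 3, lateness -1
J1: 2→9, due 10, lateness -1
J4: 9→21, due 12, lateness 9
J2: 21→31, due 13, lateness 18
Maximum = 18.
Difference = 19 − 18 = 1.

1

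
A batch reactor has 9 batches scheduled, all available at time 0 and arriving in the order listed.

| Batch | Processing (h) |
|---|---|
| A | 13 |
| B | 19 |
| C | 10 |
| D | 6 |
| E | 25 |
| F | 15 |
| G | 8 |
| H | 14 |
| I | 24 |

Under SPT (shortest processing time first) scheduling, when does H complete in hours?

SPT (increasing processing time): D G C A H F B I E.
D: 0→6
G: 6→14
C: 14→24
A: 24→37
H: 37→51

51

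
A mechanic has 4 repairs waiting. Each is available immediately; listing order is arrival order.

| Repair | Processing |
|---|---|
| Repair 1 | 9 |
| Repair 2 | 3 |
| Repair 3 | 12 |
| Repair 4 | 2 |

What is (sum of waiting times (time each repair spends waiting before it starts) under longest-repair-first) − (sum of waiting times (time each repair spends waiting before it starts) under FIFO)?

12

LPT (decreasing processing time): Repair 3 Repair 1 Repair 2 Repair 4.
Repair 3: waits 0, runs 0→12
Repair 1: waits 12, runs 12→21
Repair 2: waits 21, runs 21→24
Repair 4: waits 24, runs 24→26
Sum = 0+12+21+24 = 57.
FIFO (arrival order): Repair 1 Repair 2 Repair 3 Repair 4.
Repair 1: waits 0, runs 0→9
Repair 2: waits 9, runs 9→12
Repair 3: waits 12, runs 12→24
Repair 4: waits 24, runs 24→26
Sum = 0+9+12+24 = 45.
Difference = 57 − 45 = 12.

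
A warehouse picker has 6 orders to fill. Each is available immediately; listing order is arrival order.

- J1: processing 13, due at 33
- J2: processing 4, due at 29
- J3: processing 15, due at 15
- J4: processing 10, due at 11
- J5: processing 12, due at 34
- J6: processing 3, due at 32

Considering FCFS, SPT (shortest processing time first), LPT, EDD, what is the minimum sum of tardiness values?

45

FIFO (arrival order): J1 J2 J3 J4 J5 J6.
J1: 0→13, due 33, tardiness 0
J2: 13→17, due 29, tardiness 0
J3: 17→32, due 15, tardiness 17
J4: 32→42, due 11, tardiness 31
J5: 42→54, due 34, tardiness 20
J6: 54→57, due 32, tardiness 25
Sum = 0+0+17+31+20+25 = 93.
SPT (increasing processing time): J6 J2 J4 J5 J1 J3.
J6: 0→3, due 32, tardiness 0
J2: 3→7, due 29, tardiness 0
J4: 7→17, due 11, tardiness 6
J5: 17→29, due 34, tardiness 0
J1: 29→42, due 33, tardiness 9
J3: 42→57, due 15, tardiness 42
Sum = 0+0+6+0+9+42 = 57.
LPT (decreasing processing time): J3 J1 J5 J4 J2 J6.
J3: 0→15, due 15, tardiness 0
J1: 15→28, due 33, tardiness 0
J5: 28→40, due 34, tardiness 6
J4: 40→50, due 11, tardiness 39
J2: 50→54, due 29, tardiness 25
J6: 54→57, due 32, tardiness 25
Sum = 0+0+6+39+25+25 = 95.
EDD (increasing due date): J4 J3 J2 J6 J1 J5.
J4: 0→10, due 11, tardiness 0
J3: 10→25, due 15, tardiness 10
J2: 25→29, due 29, tardiness 0
J6: 29→32, due 32, tardiness 0
J1: 32→45, due 33, tardiness 12
J5: 45→57, due 34, tardiness 23
Sum = 0+10+0+0+12+23 = 45.
FIFO 93, SPT 57, LPT 95, EDD 45 → minimum 45.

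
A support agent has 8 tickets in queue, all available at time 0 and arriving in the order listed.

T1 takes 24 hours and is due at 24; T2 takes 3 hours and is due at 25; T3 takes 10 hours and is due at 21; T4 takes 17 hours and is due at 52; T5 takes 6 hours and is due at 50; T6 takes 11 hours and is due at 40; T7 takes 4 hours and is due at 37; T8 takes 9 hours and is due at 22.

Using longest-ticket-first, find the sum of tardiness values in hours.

LPT (decreasing processing time): T1 T4 T6 T3 T8 T5 T7 T2.
T1: 0→24, due 24, tardiness 0
T4: 24→41, due 52, tardiness 0
T6: 41→52, due 40, tardiness 12
T3: 52→62, due 21, tardiness 41
T8: 62→71, due 22, tardiness 49
T5: 71→77, due 50, tardiness 27
T7: 77→81, due 37, tardiness 44
T2: 81→84, due 25, tardiness 59
Sum = 0+0+12+41+49+27+44+59 = 232.

232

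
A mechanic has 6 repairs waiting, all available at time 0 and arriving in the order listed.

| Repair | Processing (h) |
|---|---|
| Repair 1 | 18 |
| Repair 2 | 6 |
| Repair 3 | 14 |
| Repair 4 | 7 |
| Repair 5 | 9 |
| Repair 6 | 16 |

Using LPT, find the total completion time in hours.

291

LPT (decreasing processing time): Repair 1 Repair 6 Repair 3 Repair 5 Repair 4 Repair 2.
Repair 1: 0→18
Repair 6: 18→34
Repair 3: 34→48
Repair 5: 48→57
Repair 4: 57→64
Repair 2: 64→70
Sum = 18+34+48+57+64+70 = 291.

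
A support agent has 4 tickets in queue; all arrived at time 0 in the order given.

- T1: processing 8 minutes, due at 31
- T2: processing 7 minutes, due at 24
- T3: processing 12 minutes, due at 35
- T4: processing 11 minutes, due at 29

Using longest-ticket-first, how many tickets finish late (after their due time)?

LPT (decreasing processing time): T3 T4 T1 T2.
T3: 0→12, due 35, tardiness 0
T4: 12→23, due 29, tardiness 0
T1: 23→31, due 31, tardiness 0
T2: 31→38, due 24, tardiness 14
Late tickets: 1.

1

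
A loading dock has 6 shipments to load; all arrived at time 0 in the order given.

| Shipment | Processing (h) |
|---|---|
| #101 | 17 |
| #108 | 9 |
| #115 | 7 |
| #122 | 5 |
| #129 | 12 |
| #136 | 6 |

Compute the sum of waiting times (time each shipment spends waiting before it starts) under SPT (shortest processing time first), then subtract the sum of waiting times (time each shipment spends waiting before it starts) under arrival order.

SPT (increasing processing time): #122 #136 #115 #108 #129 #101.
#122: waits 0, runs 0→5
#136: waits 5, runs 5→11
#115: waits 11, runs 11→18
#108: waits 18, runs 18→27
#129: waits 27, runs 27→39
#101: waits 39, runs 39→56
Sum = 0+5+11+18+27+39 = 100.
FIFO (arrival order): #101 #108 #115 #122 #129 #136.
#101: waits 0, runs 0→17
#108: waits 17, runs 17→26
#115: waits 26, runs 26→33
#122: waits 33, runs 33→38
#129: waits 38, runs 38→50
#136: waits 50, runs 50→56
Sum = 0+17+26+33+38+50 = 164.
Difference = 100 − 164 = -64.

-64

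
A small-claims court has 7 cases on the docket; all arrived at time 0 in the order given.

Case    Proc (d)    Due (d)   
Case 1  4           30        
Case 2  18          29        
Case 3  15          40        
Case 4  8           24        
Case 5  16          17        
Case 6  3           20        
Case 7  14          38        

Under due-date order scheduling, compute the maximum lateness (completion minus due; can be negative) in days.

EDD (increasing due date): Case 5 Case 6 Case 4 Case 2 Case 1 Case 7 Case 3.
Case 5: 0→16, due 17, lateness -1
Case 6: 16→19, due 20, lateness -1
Case 4: 19→27, due 24, lateness 3
Case 2: 27→45, due 29, lateness 16
Case 1: 45→49, due 30, lateness 19
Case 7: 49→63, due 38, lateness 25
Case 3: 63→78, due 40, lateness 38
Maximum = 38.

38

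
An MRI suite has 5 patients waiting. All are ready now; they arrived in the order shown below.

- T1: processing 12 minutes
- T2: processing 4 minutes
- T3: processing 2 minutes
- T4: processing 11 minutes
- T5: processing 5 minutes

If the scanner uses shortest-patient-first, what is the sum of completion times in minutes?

75

SPT (increasing processing time): T3 T2 T5 T4 T1.
T3: 0→2
T2: 2→6
T5: 6→11
T4: 11→22
T1: 22→34
Sum = 2+6+11+22+34 = 75.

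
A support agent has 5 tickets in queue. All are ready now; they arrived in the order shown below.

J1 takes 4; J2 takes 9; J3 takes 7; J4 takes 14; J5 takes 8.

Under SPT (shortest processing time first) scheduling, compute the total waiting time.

SPT (increasing processing time): J1 J3 J5 J2 J4.
J1: waits 0, runs 0→4
J3: waits 4, runs 4→11
J5: waits 11, runs 11→19
J2: waits 19, runs 19→28
J4: waits 28, runs 28→42
Sum = 0+4+11+19+28 = 62.

62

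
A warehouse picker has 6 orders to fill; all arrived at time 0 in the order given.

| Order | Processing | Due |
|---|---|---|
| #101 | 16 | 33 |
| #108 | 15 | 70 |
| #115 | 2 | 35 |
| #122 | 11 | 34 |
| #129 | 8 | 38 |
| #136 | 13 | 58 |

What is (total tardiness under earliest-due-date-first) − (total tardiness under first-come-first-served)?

EDD (increasing due date): #101 #122 #115 #129 #136 #108.
#101: 0→16, due 33, tardiness 0
#122: 16→27, due 34, tardiness 0
#115: 27→29, due 35, tardiness 0
#129: 29→37, due 38, tardiness 0
#136: 37→50, due 58, tardiness 0
#108: 50→65, due 70, tardiness 0
Sum = 0+0+0+0+0+0 = 0.
FIFO (arrival order): #101 #108 #115 #122 #129 #136.
#101: 0→16, due 33, tardiness 0
#108: 16→31, due 70, tardiness 0
#115: 31→33, due 35, tardiness 0
#122: 33→44, due 34, tardiness 10
#129: 44→52, due 38, tardiness 14
#136: 52→65, due 58, tardiness 7
Sum = 0+0+0+10+14+7 = 31.
Difference = 0 − 31 = -31.

-31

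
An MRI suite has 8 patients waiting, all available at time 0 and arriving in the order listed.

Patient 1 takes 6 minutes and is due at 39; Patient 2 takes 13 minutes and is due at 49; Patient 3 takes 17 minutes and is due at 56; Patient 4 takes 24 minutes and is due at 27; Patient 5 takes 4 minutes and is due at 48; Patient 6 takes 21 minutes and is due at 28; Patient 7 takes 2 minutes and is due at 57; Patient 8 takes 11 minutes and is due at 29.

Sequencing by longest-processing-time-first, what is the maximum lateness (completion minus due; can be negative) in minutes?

LPT (decreasing processing time): Patient 4 Patient 6 Patient 3 Patient 2 Patient 8 Patient 1 Patient 5 Patient 7.
Patient 4: 0→24, due 27, lateness -3
Patient 6: 24→45, due 28, lateness 17
Patient 3: 45→62, due 56, lateness 6
Patient 2: 62→75, due 49, lateness 26
Patient 8: 75→86, due 29, lateness 57
Patient 1: 86→92, due 39, lateness 53
Patient 5: 92→96, due 48, lateness 48
Patient 7: 96→98, due 57, lateness 41
Maximum = 57.

57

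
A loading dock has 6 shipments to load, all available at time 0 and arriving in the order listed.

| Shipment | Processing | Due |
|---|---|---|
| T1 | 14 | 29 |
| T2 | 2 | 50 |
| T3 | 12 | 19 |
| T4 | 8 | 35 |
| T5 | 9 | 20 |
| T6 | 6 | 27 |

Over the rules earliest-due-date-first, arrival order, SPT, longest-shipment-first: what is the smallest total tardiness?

EDD (increasing due date): T3 T5 T6 T1 T4 T2.
T3: 0→12, due 19, tardiness 0
T5: 12→21, due 20, tardiness 1
T6: 21→27, due 27, tardiness 0
T1: 27→41, due 29, tardiness 12
T4: 41→49, due 35, tardiness 14
T2: 49→51, due 50, tardiness 1
Sum = 0+1+0+12+14+1 = 28.
FIFO (arrival order): T1 T2 T3 T4 T5 T6.
T1: 0→14, due 29, tardiness 0
T2: 14→16, due 50, tardiness 0
T3: 16→28, due 19, tardiness 9
T4: 28→36, due 35, tardiness 1
T5: 36→45, due 20, tardiness 25
T6: 45→51, due 27, tardiness 24
Sum = 0+0+9+1+25+24 = 59.
SPT (increasing processing time): T2 T6 T4 T5 T3 T1.
T2: 0→2, due 50, tardiness 0
T6: 2→8, due 27, tardiness 0
T4: 8→16, due 35, tardiness 0
T5: 16→25, due 20, tardiness 5
T3: 25→37, due 19, tardiness 18
T1: 37→51, due 29, tardiness 22
Sum = 0+0+0+5+18+22 = 45.
LPT (decreasing processing time): T1 T3 T5 T4 T6 T2.
T1: 0→14, due 29, tardiness 0
T3: 14→26, due 19, tardiness 7
T5: 26→35, due 20, tardiness 15
T4: 35→43, due 35, tardiness 8
T6: 43→49, due 27, tardiness 22
T2: 49→51, due 50, tardiness 1
Sum = 0+7+15+8+22+1 = 53.
EDD 28, FIFO 59, SPT 45, LPT 53 → minimum 28.

28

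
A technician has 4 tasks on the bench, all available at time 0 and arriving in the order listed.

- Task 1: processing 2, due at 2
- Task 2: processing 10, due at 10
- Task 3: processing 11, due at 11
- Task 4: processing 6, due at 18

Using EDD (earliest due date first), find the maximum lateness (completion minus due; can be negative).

EDD (increasing due date): Task 1 Task 2 Task 3 Task 4.
Task 1: 0→2, due 2, lateness 0
Task 2: 2→12, due 10, lateness 2
Task 3: 12→23, due 11, lateness 12
Task 4: 23→29, due 18, lateness 11
Maximum = 12.

12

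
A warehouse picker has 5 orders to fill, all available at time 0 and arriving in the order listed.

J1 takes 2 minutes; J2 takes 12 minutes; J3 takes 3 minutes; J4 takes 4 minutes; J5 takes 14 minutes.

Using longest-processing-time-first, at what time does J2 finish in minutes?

26

LPT (decreasing processing time): J5 J2 J4 J3 J1.
J5: 0→14
J2: 14→26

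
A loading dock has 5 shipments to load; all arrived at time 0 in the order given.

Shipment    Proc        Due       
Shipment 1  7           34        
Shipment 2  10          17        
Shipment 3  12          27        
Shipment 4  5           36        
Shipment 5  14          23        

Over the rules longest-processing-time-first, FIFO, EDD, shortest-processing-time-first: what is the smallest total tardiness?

27

LPT (decreasing processing time): Shipment 5 Shipment 3 Shipment 2 Shipment 1 Shipment 4.
Shipment 5: 0→14, due 23, tardiness 0
Shipment 3: 14→26, due 27, tardiness 0
Shipment 2: 26→36, due 17, tardiness 19
Shipment 1: 36→43, due 34, tardiness 9
Shipment 4: 43→48, due 36, tardiness 12
Sum = 0+0+19+9+12 = 40.
FIFO (arrival order): Shipment 1 Shipment 2 Shipment 3 Shipment 4 Shipment 5.
Shipment 1: 0→7, due 34, tardiness 0
Shipment 2: 7→17, due 17, tardiness 0
Shipment 3: 17→29, due 27, tardiness 2
Shipment 4: 29→34, due 36, tardiness 0
Shipment 5: 34→48, due 23, tardiness 25
Sum = 0+0+2+0+25 = 27.
EDD (increasing due date): Shipment 2 Shipment 5 Shipment 3 Shipment 1 Shipment 4.
Shipment 2: 0→10, due 17, tardiness 0
Shipment 5: 10→24, due 23, tardiness 1
Shipment 3: 24→36, due 27, tardiness 9
Shipment 1: 36→43, due 34, tardiness 9
Shipment 4: 43→48, due 36, tardiness 12
Sum = 0+1+9+9+12 = 31.
SPT (increasing processing time): Shipment 4 Shipment 1 Shipment 2 Shipment 3 Shipment 5.
Shipment 4: 0→5, due 36, tardiness 0
Shipment 1: 5→12, due 34, tardiness 0
Shipment 2: 12→22, due 17, tardiness 5
Shipment 3: 22→34, due 27, tardiness 7
Shipment 5: 34→48, due 23, tardiness 25
Sum = 0+0+5+7+25 = 37.
LPT 40, FIFO 27, EDD 31, SPT 37 → minimum 27.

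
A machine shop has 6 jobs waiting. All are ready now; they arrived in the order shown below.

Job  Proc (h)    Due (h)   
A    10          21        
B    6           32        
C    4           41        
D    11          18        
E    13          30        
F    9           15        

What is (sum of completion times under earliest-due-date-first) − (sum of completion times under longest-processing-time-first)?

EDD (increasing due date): F D A E B C.
F: 0→9
D: 9→20
A: 20→30
E: 30→43
B: 43→49
C: 49→53
Sum = 9+20+30+43+49+53 = 204.
LPT (decreasing processing time): E D A F B C.
E: 0→13
D: 13→24
A: 24→34
F: 34→43
B: 43→49
C: 49→53
Sum = 13+24+34+43+49+53 = 216.
Difference = 204 − 216 = -12.

-12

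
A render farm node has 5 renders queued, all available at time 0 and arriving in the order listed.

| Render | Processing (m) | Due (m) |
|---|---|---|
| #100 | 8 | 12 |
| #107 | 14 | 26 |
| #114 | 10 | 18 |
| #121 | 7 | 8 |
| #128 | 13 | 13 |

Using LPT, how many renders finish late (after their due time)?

LPT (decreasing processing time): #107 #128 #114 #100 #121.
#107: 0→14, due 26, tardiness 0
#128: 14→27, due 13, tardiness 14
#114: 27→37, due 18, tardiness 19
#100: 37→45, due 12, tardiness 33
#121: 45→52, due 8, tardiness 44
Late renders: 4.

4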